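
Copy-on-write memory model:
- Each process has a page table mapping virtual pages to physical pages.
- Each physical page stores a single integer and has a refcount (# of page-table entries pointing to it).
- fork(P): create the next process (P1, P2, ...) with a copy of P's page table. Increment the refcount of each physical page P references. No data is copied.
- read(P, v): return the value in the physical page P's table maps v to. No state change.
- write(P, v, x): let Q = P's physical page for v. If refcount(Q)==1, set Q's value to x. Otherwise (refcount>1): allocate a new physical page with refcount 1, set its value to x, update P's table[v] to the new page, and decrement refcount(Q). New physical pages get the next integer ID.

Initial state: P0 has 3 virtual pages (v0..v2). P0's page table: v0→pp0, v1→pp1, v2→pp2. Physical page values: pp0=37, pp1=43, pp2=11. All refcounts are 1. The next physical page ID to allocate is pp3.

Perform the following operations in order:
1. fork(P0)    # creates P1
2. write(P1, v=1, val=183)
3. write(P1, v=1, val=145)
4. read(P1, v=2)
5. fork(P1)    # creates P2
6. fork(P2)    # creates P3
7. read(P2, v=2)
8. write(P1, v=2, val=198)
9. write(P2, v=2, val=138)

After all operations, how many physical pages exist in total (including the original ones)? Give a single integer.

Answer: 6

Derivation:
Op 1: fork(P0) -> P1. 3 ppages; refcounts: pp0:2 pp1:2 pp2:2
Op 2: write(P1, v1, 183). refcount(pp1)=2>1 -> COPY to pp3. 4 ppages; refcounts: pp0:2 pp1:1 pp2:2 pp3:1
Op 3: write(P1, v1, 145). refcount(pp3)=1 -> write in place. 4 ppages; refcounts: pp0:2 pp1:1 pp2:2 pp3:1
Op 4: read(P1, v2) -> 11. No state change.
Op 5: fork(P1) -> P2. 4 ppages; refcounts: pp0:3 pp1:1 pp2:3 pp3:2
Op 6: fork(P2) -> P3. 4 ppages; refcounts: pp0:4 pp1:1 pp2:4 pp3:3
Op 7: read(P2, v2) -> 11. No state change.
Op 8: write(P1, v2, 198). refcount(pp2)=4>1 -> COPY to pp4. 5 ppages; refcounts: pp0:4 pp1:1 pp2:3 pp3:3 pp4:1
Op 9: write(P2, v2, 138). refcount(pp2)=3>1 -> COPY to pp5. 6 ppages; refcounts: pp0:4 pp1:1 pp2:2 pp3:3 pp4:1 pp5:1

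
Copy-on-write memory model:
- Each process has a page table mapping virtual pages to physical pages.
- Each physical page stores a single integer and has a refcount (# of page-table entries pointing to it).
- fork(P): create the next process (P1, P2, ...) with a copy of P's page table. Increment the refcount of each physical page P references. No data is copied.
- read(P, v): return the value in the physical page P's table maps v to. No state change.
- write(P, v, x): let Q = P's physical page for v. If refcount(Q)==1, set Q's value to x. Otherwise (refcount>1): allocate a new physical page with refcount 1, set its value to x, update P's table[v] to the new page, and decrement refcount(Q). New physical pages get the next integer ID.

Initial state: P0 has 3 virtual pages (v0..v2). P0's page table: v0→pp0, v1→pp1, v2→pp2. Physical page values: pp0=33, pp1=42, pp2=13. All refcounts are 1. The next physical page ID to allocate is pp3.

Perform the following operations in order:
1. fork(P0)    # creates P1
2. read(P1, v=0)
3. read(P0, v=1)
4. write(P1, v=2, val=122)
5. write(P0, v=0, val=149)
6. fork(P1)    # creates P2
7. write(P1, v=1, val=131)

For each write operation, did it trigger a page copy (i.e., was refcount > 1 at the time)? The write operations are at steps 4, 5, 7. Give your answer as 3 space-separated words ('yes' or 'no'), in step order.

Op 1: fork(P0) -> P1. 3 ppages; refcounts: pp0:2 pp1:2 pp2:2
Op 2: read(P1, v0) -> 33. No state change.
Op 3: read(P0, v1) -> 42. No state change.
Op 4: write(P1, v2, 122). refcount(pp2)=2>1 -> COPY to pp3. 4 ppages; refcounts: pp0:2 pp1:2 pp2:1 pp3:1
Op 5: write(P0, v0, 149). refcount(pp0)=2>1 -> COPY to pp4. 5 ppages; refcounts: pp0:1 pp1:2 pp2:1 pp3:1 pp4:1
Op 6: fork(P1) -> P2. 5 ppages; refcounts: pp0:2 pp1:3 pp2:1 pp3:2 pp4:1
Op 7: write(P1, v1, 131). refcount(pp1)=3>1 -> COPY to pp5. 6 ppages; refcounts: pp0:2 pp1:2 pp2:1 pp3:2 pp4:1 pp5:1

yes yes yes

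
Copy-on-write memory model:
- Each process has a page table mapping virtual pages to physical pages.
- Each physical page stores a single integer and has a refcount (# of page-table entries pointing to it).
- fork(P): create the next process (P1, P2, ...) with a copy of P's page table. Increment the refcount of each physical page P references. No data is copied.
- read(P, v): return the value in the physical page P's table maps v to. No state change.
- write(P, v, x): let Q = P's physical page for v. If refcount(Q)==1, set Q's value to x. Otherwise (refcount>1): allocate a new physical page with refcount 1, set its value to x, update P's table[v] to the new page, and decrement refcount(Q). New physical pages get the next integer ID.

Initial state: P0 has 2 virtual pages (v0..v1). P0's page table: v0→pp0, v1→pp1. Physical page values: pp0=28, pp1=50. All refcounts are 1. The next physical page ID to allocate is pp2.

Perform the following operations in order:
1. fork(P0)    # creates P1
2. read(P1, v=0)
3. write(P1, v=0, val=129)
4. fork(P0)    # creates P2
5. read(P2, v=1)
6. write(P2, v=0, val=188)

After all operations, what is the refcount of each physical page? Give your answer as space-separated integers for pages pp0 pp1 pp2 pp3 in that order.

Op 1: fork(P0) -> P1. 2 ppages; refcounts: pp0:2 pp1:2
Op 2: read(P1, v0) -> 28. No state change.
Op 3: write(P1, v0, 129). refcount(pp0)=2>1 -> COPY to pp2. 3 ppages; refcounts: pp0:1 pp1:2 pp2:1
Op 4: fork(P0) -> P2. 3 ppages; refcounts: pp0:2 pp1:3 pp2:1
Op 5: read(P2, v1) -> 50. No state change.
Op 6: write(P2, v0, 188). refcount(pp0)=2>1 -> COPY to pp3. 4 ppages; refcounts: pp0:1 pp1:3 pp2:1 pp3:1

Answer: 1 3 1 1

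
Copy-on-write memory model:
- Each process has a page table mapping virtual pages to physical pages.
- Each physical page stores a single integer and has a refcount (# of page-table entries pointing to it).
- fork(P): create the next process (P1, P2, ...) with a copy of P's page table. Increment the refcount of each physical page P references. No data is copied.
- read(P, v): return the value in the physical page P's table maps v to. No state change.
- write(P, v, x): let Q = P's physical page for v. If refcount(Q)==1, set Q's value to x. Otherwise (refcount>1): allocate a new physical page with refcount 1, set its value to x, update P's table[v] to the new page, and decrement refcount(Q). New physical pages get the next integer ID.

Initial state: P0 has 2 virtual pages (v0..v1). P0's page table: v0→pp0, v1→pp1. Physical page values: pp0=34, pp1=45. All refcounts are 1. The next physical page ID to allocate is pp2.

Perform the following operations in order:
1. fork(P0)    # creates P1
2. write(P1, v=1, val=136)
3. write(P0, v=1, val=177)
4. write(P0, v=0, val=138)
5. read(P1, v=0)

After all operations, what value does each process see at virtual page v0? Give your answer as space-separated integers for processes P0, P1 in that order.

Answer: 138 34

Derivation:
Op 1: fork(P0) -> P1. 2 ppages; refcounts: pp0:2 pp1:2
Op 2: write(P1, v1, 136). refcount(pp1)=2>1 -> COPY to pp2. 3 ppages; refcounts: pp0:2 pp1:1 pp2:1
Op 3: write(P0, v1, 177). refcount(pp1)=1 -> write in place. 3 ppages; refcounts: pp0:2 pp1:1 pp2:1
Op 4: write(P0, v0, 138). refcount(pp0)=2>1 -> COPY to pp3. 4 ppages; refcounts: pp0:1 pp1:1 pp2:1 pp3:1
Op 5: read(P1, v0) -> 34. No state change.
P0: v0 -> pp3 = 138
P1: v0 -> pp0 = 34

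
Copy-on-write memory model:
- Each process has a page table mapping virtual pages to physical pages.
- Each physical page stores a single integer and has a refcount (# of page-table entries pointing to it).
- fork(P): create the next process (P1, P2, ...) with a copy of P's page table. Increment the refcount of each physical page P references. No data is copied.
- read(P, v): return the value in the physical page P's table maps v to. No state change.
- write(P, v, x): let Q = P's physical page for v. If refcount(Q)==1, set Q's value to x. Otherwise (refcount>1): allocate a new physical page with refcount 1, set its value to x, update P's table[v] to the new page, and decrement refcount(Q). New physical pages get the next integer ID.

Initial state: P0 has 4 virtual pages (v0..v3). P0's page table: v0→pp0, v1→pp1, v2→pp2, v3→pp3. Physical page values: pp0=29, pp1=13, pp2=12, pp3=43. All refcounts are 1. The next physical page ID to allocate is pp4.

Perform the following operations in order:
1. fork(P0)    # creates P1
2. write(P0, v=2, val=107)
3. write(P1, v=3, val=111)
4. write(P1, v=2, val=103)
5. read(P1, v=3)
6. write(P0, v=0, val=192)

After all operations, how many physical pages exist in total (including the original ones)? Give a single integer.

Answer: 7

Derivation:
Op 1: fork(P0) -> P1. 4 ppages; refcounts: pp0:2 pp1:2 pp2:2 pp3:2
Op 2: write(P0, v2, 107). refcount(pp2)=2>1 -> COPY to pp4. 5 ppages; refcounts: pp0:2 pp1:2 pp2:1 pp3:2 pp4:1
Op 3: write(P1, v3, 111). refcount(pp3)=2>1 -> COPY to pp5. 6 ppages; refcounts: pp0:2 pp1:2 pp2:1 pp3:1 pp4:1 pp5:1
Op 4: write(P1, v2, 103). refcount(pp2)=1 -> write in place. 6 ppages; refcounts: pp0:2 pp1:2 pp2:1 pp3:1 pp4:1 pp5:1
Op 5: read(P1, v3) -> 111. No state change.
Op 6: write(P0, v0, 192). refcount(pp0)=2>1 -> COPY to pp6. 7 ppages; refcounts: pp0:1 pp1:2 pp2:1 pp3:1 pp4:1 pp5:1 pp6:1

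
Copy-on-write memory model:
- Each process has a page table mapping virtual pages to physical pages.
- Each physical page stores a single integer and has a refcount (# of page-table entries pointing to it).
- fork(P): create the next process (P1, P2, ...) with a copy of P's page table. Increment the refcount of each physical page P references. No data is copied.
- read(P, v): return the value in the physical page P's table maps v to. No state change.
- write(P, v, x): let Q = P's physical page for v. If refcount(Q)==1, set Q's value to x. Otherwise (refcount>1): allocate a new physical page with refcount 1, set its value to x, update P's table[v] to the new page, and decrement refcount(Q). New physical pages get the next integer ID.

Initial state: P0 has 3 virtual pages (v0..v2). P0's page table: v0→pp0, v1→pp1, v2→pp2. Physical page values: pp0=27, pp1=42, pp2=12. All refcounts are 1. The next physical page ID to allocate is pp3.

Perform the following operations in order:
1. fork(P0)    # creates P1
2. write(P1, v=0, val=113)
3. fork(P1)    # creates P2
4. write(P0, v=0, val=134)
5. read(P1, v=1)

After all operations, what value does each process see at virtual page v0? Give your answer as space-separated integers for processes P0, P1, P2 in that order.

Answer: 134 113 113

Derivation:
Op 1: fork(P0) -> P1. 3 ppages; refcounts: pp0:2 pp1:2 pp2:2
Op 2: write(P1, v0, 113). refcount(pp0)=2>1 -> COPY to pp3. 4 ppages; refcounts: pp0:1 pp1:2 pp2:2 pp3:1
Op 3: fork(P1) -> P2. 4 ppages; refcounts: pp0:1 pp1:3 pp2:3 pp3:2
Op 4: write(P0, v0, 134). refcount(pp0)=1 -> write in place. 4 ppages; refcounts: pp0:1 pp1:3 pp2:3 pp3:2
Op 5: read(P1, v1) -> 42. No state change.
P0: v0 -> pp0 = 134
P1: v0 -> pp3 = 113
P2: v0 -> pp3 = 113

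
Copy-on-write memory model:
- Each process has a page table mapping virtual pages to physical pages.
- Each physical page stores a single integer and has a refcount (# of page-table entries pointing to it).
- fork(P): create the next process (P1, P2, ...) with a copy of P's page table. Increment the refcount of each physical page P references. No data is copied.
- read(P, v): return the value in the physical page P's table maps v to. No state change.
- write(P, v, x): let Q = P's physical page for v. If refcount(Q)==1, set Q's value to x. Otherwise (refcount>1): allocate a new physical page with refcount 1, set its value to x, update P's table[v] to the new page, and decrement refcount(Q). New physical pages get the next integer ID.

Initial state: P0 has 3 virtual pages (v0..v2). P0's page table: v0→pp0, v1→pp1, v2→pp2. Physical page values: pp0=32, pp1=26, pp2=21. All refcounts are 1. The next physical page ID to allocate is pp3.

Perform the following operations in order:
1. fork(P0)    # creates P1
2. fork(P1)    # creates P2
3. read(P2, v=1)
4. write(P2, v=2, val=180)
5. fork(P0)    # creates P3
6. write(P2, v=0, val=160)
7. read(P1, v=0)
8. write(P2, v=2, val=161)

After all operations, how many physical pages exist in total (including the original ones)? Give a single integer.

Op 1: fork(P0) -> P1. 3 ppages; refcounts: pp0:2 pp1:2 pp2:2
Op 2: fork(P1) -> P2. 3 ppages; refcounts: pp0:3 pp1:3 pp2:3
Op 3: read(P2, v1) -> 26. No state change.
Op 4: write(P2, v2, 180). refcount(pp2)=3>1 -> COPY to pp3. 4 ppages; refcounts: pp0:3 pp1:3 pp2:2 pp3:1
Op 5: fork(P0) -> P3. 4 ppages; refcounts: pp0:4 pp1:4 pp2:3 pp3:1
Op 6: write(P2, v0, 160). refcount(pp0)=4>1 -> COPY to pp4. 5 ppages; refcounts: pp0:3 pp1:4 pp2:3 pp3:1 pp4:1
Op 7: read(P1, v0) -> 32. No state change.
Op 8: write(P2, v2, 161). refcount(pp3)=1 -> write in place. 5 ppages; refcounts: pp0:3 pp1:4 pp2:3 pp3:1 pp4:1

Answer: 5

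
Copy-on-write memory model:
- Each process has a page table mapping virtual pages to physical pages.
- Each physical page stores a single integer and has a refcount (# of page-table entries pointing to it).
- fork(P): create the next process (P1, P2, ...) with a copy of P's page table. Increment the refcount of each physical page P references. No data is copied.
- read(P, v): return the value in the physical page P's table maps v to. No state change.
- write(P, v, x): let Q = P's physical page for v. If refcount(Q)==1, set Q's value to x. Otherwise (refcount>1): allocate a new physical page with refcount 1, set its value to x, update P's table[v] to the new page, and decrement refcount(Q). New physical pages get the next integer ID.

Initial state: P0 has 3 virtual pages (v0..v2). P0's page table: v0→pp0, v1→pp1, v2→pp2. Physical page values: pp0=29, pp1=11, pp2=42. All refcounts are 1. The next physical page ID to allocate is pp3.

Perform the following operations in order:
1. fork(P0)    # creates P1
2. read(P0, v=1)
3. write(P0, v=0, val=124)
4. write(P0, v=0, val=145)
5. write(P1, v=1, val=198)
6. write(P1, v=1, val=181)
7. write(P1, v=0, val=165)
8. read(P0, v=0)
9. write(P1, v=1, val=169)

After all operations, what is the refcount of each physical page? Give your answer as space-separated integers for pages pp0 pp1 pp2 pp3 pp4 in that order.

Op 1: fork(P0) -> P1. 3 ppages; refcounts: pp0:2 pp1:2 pp2:2
Op 2: read(P0, v1) -> 11. No state change.
Op 3: write(P0, v0, 124). refcount(pp0)=2>1 -> COPY to pp3. 4 ppages; refcounts: pp0:1 pp1:2 pp2:2 pp3:1
Op 4: write(P0, v0, 145). refcount(pp3)=1 -> write in place. 4 ppages; refcounts: pp0:1 pp1:2 pp2:2 pp3:1
Op 5: write(P1, v1, 198). refcount(pp1)=2>1 -> COPY to pp4. 5 ppages; refcounts: pp0:1 pp1:1 pp2:2 pp3:1 pp4:1
Op 6: write(P1, v1, 181). refcount(pp4)=1 -> write in place. 5 ppages; refcounts: pp0:1 pp1:1 pp2:2 pp3:1 pp4:1
Op 7: write(P1, v0, 165). refcount(pp0)=1 -> write in place. 5 ppages; refcounts: pp0:1 pp1:1 pp2:2 pp3:1 pp4:1
Op 8: read(P0, v0) -> 145. No state change.
Op 9: write(P1, v1, 169). refcount(pp4)=1 -> write in place. 5 ppages; refcounts: pp0:1 pp1:1 pp2:2 pp3:1 pp4:1

Answer: 1 1 2 1 1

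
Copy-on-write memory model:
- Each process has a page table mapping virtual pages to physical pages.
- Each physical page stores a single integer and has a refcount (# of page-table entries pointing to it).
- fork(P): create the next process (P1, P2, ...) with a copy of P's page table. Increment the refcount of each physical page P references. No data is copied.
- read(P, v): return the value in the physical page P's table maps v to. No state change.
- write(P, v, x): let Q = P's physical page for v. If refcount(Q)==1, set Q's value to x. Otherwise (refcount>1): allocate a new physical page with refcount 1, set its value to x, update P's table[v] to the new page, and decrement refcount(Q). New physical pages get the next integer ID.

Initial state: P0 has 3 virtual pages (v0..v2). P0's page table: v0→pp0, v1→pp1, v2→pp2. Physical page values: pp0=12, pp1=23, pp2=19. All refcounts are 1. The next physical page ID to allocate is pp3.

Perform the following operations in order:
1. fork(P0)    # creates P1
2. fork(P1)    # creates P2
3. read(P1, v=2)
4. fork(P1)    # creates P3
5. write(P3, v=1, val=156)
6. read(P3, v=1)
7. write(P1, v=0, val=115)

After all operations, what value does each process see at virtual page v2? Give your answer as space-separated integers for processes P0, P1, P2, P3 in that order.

Op 1: fork(P0) -> P1. 3 ppages; refcounts: pp0:2 pp1:2 pp2:2
Op 2: fork(P1) -> P2. 3 ppages; refcounts: pp0:3 pp1:3 pp2:3
Op 3: read(P1, v2) -> 19. No state change.
Op 4: fork(P1) -> P3. 3 ppages; refcounts: pp0:4 pp1:4 pp2:4
Op 5: write(P3, v1, 156). refcount(pp1)=4>1 -> COPY to pp3. 4 ppages; refcounts: pp0:4 pp1:3 pp2:4 pp3:1
Op 6: read(P3, v1) -> 156. No state change.
Op 7: write(P1, v0, 115). refcount(pp0)=4>1 -> COPY to pp4. 5 ppages; refcounts: pp0:3 pp1:3 pp2:4 pp3:1 pp4:1
P0: v2 -> pp2 = 19
P1: v2 -> pp2 = 19
P2: v2 -> pp2 = 19
P3: v2 -> pp2 = 19

Answer: 19 19 19 19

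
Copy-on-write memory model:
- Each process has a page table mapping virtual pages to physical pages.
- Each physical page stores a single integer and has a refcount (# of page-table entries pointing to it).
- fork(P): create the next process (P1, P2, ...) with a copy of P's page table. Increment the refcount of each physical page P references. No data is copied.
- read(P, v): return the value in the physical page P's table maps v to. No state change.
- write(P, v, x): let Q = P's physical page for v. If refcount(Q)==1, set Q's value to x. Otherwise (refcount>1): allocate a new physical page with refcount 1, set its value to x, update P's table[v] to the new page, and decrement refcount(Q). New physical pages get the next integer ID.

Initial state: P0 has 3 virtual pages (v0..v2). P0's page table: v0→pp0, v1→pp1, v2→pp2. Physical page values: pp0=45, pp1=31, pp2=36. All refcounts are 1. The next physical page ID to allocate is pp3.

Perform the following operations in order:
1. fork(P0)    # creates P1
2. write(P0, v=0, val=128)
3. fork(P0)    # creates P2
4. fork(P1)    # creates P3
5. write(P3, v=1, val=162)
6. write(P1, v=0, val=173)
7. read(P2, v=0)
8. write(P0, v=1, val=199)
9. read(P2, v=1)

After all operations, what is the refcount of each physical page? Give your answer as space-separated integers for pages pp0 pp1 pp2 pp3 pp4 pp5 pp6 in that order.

Op 1: fork(P0) -> P1. 3 ppages; refcounts: pp0:2 pp1:2 pp2:2
Op 2: write(P0, v0, 128). refcount(pp0)=2>1 -> COPY to pp3. 4 ppages; refcounts: pp0:1 pp1:2 pp2:2 pp3:1
Op 3: fork(P0) -> P2. 4 ppages; refcounts: pp0:1 pp1:3 pp2:3 pp3:2
Op 4: fork(P1) -> P3. 4 ppages; refcounts: pp0:2 pp1:4 pp2:4 pp3:2
Op 5: write(P3, v1, 162). refcount(pp1)=4>1 -> COPY to pp4. 5 ppages; refcounts: pp0:2 pp1:3 pp2:4 pp3:2 pp4:1
Op 6: write(P1, v0, 173). refcount(pp0)=2>1 -> COPY to pp5. 6 ppages; refcounts: pp0:1 pp1:3 pp2:4 pp3:2 pp4:1 pp5:1
Op 7: read(P2, v0) -> 128. No state change.
Op 8: write(P0, v1, 199). refcount(pp1)=3>1 -> COPY to pp6. 7 ppages; refcounts: pp0:1 pp1:2 pp2:4 pp3:2 pp4:1 pp5:1 pp6:1
Op 9: read(P2, v1) -> 31. No state change.

Answer: 1 2 4 2 1 1 1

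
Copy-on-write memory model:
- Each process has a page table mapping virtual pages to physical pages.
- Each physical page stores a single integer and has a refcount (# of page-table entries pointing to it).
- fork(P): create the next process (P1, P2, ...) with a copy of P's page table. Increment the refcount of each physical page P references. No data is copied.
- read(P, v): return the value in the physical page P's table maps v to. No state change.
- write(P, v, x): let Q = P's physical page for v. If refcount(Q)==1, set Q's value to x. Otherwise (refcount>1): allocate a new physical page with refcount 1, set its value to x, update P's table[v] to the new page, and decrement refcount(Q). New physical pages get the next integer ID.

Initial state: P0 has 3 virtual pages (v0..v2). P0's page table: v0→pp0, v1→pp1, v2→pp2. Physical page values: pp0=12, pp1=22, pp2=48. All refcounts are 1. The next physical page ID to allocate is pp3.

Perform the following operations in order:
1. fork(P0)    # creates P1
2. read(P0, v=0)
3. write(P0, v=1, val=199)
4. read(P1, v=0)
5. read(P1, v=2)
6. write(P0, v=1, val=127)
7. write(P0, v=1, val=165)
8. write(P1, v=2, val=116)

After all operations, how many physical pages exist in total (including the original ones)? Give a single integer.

Answer: 5

Derivation:
Op 1: fork(P0) -> P1. 3 ppages; refcounts: pp0:2 pp1:2 pp2:2
Op 2: read(P0, v0) -> 12. No state change.
Op 3: write(P0, v1, 199). refcount(pp1)=2>1 -> COPY to pp3. 4 ppages; refcounts: pp0:2 pp1:1 pp2:2 pp3:1
Op 4: read(P1, v0) -> 12. No state change.
Op 5: read(P1, v2) -> 48. No state change.
Op 6: write(P0, v1, 127). refcount(pp3)=1 -> write in place. 4 ppages; refcounts: pp0:2 pp1:1 pp2:2 pp3:1
Op 7: write(P0, v1, 165). refcount(pp3)=1 -> write in place. 4 ppages; refcounts: pp0:2 pp1:1 pp2:2 pp3:1
Op 8: write(P1, v2, 116). refcount(pp2)=2>1 -> COPY to pp4. 5 ppages; refcounts: pp0:2 pp1:1 pp2:1 pp3:1 pp4:1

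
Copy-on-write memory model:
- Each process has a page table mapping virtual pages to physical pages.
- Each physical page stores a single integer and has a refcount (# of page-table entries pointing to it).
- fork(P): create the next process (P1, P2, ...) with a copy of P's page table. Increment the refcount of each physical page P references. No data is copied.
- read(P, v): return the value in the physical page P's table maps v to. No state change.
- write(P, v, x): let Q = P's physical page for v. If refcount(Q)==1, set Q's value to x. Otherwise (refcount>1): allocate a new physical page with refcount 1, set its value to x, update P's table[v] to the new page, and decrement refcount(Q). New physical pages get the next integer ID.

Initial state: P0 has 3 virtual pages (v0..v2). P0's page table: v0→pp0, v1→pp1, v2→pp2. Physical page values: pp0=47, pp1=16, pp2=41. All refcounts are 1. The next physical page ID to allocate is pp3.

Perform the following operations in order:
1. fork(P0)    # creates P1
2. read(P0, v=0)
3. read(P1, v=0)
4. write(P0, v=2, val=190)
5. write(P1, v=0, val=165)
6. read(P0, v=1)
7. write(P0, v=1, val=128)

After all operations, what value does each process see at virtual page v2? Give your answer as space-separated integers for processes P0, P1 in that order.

Op 1: fork(P0) -> P1. 3 ppages; refcounts: pp0:2 pp1:2 pp2:2
Op 2: read(P0, v0) -> 47. No state change.
Op 3: read(P1, v0) -> 47. No state change.
Op 4: write(P0, v2, 190). refcount(pp2)=2>1 -> COPY to pp3. 4 ppages; refcounts: pp0:2 pp1:2 pp2:1 pp3:1
Op 5: write(P1, v0, 165). refcount(pp0)=2>1 -> COPY to pp4. 5 ppages; refcounts: pp0:1 pp1:2 pp2:1 pp3:1 pp4:1
Op 6: read(P0, v1) -> 16. No state change.
Op 7: write(P0, v1, 128). refcount(pp1)=2>1 -> COPY to pp5. 6 ppages; refcounts: pp0:1 pp1:1 pp2:1 pp3:1 pp4:1 pp5:1
P0: v2 -> pp3 = 190
P1: v2 -> pp2 = 41

Answer: 190 41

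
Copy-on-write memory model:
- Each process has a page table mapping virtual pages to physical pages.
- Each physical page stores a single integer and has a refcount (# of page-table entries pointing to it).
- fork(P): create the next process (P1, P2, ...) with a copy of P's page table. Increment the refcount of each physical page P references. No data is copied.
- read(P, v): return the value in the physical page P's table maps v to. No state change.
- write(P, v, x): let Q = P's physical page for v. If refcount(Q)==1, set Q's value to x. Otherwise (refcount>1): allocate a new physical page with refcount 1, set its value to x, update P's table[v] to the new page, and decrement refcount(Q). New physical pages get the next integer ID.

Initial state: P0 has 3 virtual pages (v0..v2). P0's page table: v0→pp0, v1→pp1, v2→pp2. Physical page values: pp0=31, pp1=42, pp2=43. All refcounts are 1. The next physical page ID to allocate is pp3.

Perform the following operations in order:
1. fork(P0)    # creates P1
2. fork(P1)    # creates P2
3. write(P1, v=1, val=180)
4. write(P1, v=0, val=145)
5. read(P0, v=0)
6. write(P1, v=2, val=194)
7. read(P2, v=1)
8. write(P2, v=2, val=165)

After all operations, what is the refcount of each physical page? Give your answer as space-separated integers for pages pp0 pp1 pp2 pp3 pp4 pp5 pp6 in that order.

Answer: 2 2 1 1 1 1 1

Derivation:
Op 1: fork(P0) -> P1. 3 ppages; refcounts: pp0:2 pp1:2 pp2:2
Op 2: fork(P1) -> P2. 3 ppages; refcounts: pp0:3 pp1:3 pp2:3
Op 3: write(P1, v1, 180). refcount(pp1)=3>1 -> COPY to pp3. 4 ppages; refcounts: pp0:3 pp1:2 pp2:3 pp3:1
Op 4: write(P1, v0, 145). refcount(pp0)=3>1 -> COPY to pp4. 5 ppages; refcounts: pp0:2 pp1:2 pp2:3 pp3:1 pp4:1
Op 5: read(P0, v0) -> 31. No state change.
Op 6: write(P1, v2, 194). refcount(pp2)=3>1 -> COPY to pp5. 6 ppages; refcounts: pp0:2 pp1:2 pp2:2 pp3:1 pp4:1 pp5:1
Op 7: read(P2, v1) -> 42. No state change.
Op 8: write(P2, v2, 165). refcount(pp2)=2>1 -> COPY to pp6. 7 ppages; refcounts: pp0:2 pp1:2 pp2:1 pp3:1 pp4:1 pp5:1 pp6:1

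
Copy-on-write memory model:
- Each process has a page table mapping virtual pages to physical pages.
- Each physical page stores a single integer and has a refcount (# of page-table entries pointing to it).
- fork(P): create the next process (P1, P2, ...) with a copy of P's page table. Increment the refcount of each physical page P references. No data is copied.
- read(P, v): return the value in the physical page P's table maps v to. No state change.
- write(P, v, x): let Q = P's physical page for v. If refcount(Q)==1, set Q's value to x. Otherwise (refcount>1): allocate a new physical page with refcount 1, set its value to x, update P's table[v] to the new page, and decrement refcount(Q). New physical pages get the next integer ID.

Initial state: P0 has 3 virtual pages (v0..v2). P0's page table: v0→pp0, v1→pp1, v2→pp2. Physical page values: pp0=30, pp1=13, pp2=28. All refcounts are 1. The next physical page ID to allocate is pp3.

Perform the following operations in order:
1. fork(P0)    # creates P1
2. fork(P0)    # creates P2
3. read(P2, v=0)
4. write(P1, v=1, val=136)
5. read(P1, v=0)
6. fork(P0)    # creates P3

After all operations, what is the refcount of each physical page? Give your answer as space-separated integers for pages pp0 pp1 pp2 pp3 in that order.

Op 1: fork(P0) -> P1. 3 ppages; refcounts: pp0:2 pp1:2 pp2:2
Op 2: fork(P0) -> P2. 3 ppages; refcounts: pp0:3 pp1:3 pp2:3
Op 3: read(P2, v0) -> 30. No state change.
Op 4: write(P1, v1, 136). refcount(pp1)=3>1 -> COPY to pp3. 4 ppages; refcounts: pp0:3 pp1:2 pp2:3 pp3:1
Op 5: read(P1, v0) -> 30. No state change.
Op 6: fork(P0) -> P3. 4 ppages; refcounts: pp0:4 pp1:3 pp2:4 pp3:1

Answer: 4 3 4 1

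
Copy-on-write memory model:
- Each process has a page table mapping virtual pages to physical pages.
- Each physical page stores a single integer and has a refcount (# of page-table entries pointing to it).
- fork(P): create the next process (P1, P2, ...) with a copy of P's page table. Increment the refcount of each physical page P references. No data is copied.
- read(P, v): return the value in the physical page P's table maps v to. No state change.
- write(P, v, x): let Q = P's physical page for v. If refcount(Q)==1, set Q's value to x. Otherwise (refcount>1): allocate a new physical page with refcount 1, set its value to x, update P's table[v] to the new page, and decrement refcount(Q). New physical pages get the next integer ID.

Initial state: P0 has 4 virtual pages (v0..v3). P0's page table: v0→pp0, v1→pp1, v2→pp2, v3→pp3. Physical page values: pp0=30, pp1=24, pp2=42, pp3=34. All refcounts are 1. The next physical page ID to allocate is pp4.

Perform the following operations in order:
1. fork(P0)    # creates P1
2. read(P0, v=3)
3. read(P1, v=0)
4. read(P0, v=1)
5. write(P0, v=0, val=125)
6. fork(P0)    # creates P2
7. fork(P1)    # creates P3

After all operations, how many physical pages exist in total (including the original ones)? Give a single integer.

Answer: 5

Derivation:
Op 1: fork(P0) -> P1. 4 ppages; refcounts: pp0:2 pp1:2 pp2:2 pp3:2
Op 2: read(P0, v3) -> 34. No state change.
Op 3: read(P1, v0) -> 30. No state change.
Op 4: read(P0, v1) -> 24. No state change.
Op 5: write(P0, v0, 125). refcount(pp0)=2>1 -> COPY to pp4. 5 ppages; refcounts: pp0:1 pp1:2 pp2:2 pp3:2 pp4:1
Op 6: fork(P0) -> P2. 5 ppages; refcounts: pp0:1 pp1:3 pp2:3 pp3:3 pp4:2
Op 7: fork(P1) -> P3. 5 ppages; refcounts: pp0:2 pp1:4 pp2:4 pp3:4 pp4:2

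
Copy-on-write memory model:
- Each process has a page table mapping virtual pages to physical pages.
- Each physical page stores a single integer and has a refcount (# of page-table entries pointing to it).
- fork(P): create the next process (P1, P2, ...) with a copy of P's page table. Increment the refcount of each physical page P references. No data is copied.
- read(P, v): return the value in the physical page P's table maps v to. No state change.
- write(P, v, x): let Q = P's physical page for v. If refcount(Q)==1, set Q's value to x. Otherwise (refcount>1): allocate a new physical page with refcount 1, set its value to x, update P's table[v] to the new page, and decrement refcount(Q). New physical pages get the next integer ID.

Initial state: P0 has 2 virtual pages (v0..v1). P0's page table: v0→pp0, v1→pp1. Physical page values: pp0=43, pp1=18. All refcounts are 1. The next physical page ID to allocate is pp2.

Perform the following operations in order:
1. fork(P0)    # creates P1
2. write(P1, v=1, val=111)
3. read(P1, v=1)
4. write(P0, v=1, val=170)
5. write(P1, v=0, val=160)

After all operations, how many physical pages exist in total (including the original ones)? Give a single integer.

Answer: 4

Derivation:
Op 1: fork(P0) -> P1. 2 ppages; refcounts: pp0:2 pp1:2
Op 2: write(P1, v1, 111). refcount(pp1)=2>1 -> COPY to pp2. 3 ppages; refcounts: pp0:2 pp1:1 pp2:1
Op 3: read(P1, v1) -> 111. No state change.
Op 4: write(P0, v1, 170). refcount(pp1)=1 -> write in place. 3 ppages; refcounts: pp0:2 pp1:1 pp2:1
Op 5: write(P1, v0, 160). refcount(pp0)=2>1 -> COPY to pp3. 4 ppages; refcounts: pp0:1 pp1:1 pp2:1 pp3:1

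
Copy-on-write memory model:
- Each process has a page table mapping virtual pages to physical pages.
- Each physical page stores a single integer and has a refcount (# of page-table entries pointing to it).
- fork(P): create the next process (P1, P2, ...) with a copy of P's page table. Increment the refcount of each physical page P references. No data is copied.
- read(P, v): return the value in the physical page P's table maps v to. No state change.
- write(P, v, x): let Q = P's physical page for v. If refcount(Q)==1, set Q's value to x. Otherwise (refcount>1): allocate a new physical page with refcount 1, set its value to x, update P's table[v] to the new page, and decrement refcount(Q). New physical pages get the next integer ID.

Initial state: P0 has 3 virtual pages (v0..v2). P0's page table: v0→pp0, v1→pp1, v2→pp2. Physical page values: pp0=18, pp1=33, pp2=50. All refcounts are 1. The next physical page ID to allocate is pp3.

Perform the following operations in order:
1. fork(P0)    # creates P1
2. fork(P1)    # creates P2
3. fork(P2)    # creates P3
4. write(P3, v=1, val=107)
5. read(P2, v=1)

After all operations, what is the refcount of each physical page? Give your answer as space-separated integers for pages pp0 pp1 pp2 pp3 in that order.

Answer: 4 3 4 1

Derivation:
Op 1: fork(P0) -> P1. 3 ppages; refcounts: pp0:2 pp1:2 pp2:2
Op 2: fork(P1) -> P2. 3 ppages; refcounts: pp0:3 pp1:3 pp2:3
Op 3: fork(P2) -> P3. 3 ppages; refcounts: pp0:4 pp1:4 pp2:4
Op 4: write(P3, v1, 107). refcount(pp1)=4>1 -> COPY to pp3. 4 ppages; refcounts: pp0:4 pp1:3 pp2:4 pp3:1
Op 5: read(P2, v1) -> 33. No state change.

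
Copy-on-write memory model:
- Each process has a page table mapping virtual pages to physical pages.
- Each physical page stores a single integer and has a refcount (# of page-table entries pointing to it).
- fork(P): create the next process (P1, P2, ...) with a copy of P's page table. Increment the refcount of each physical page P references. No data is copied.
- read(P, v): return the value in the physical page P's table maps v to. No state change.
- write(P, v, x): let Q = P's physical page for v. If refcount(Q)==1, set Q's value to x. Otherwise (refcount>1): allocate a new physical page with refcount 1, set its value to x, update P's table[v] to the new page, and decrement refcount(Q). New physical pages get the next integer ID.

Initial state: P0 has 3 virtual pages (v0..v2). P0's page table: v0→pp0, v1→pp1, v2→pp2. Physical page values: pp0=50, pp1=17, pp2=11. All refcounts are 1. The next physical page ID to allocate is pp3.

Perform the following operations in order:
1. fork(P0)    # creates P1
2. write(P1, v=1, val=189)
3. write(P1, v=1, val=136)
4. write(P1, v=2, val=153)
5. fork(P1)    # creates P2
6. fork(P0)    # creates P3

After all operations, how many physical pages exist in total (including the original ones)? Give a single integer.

Op 1: fork(P0) -> P1. 3 ppages; refcounts: pp0:2 pp1:2 pp2:2
Op 2: write(P1, v1, 189). refcount(pp1)=2>1 -> COPY to pp3. 4 ppages; refcounts: pp0:2 pp1:1 pp2:2 pp3:1
Op 3: write(P1, v1, 136). refcount(pp3)=1 -> write in place. 4 ppages; refcounts: pp0:2 pp1:1 pp2:2 pp3:1
Op 4: write(P1, v2, 153). refcount(pp2)=2>1 -> COPY to pp4. 5 ppages; refcounts: pp0:2 pp1:1 pp2:1 pp3:1 pp4:1
Op 5: fork(P1) -> P2. 5 ppages; refcounts: pp0:3 pp1:1 pp2:1 pp3:2 pp4:2
Op 6: fork(P0) -> P3. 5 ppages; refcounts: pp0:4 pp1:2 pp2:2 pp3:2 pp4:2

Answer: 5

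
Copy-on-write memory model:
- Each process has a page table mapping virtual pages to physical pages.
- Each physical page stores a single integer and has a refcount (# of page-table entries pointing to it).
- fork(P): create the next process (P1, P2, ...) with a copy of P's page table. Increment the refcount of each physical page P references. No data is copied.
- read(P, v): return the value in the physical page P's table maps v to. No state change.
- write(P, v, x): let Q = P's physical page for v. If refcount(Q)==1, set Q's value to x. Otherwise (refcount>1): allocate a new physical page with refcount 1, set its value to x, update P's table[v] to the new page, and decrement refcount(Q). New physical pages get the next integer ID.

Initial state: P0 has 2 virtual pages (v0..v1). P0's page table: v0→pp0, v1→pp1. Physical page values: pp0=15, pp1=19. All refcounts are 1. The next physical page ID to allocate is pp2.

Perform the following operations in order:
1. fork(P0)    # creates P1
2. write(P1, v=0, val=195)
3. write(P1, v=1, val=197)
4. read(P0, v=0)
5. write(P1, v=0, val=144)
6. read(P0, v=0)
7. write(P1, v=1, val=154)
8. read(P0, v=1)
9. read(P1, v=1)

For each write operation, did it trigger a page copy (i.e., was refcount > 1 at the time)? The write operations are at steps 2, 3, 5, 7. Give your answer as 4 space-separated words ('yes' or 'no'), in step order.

Op 1: fork(P0) -> P1. 2 ppages; refcounts: pp0:2 pp1:2
Op 2: write(P1, v0, 195). refcount(pp0)=2>1 -> COPY to pp2. 3 ppages; refcounts: pp0:1 pp1:2 pp2:1
Op 3: write(P1, v1, 197). refcount(pp1)=2>1 -> COPY to pp3. 4 ppages; refcounts: pp0:1 pp1:1 pp2:1 pp3:1
Op 4: read(P0, v0) -> 15. No state change.
Op 5: write(P1, v0, 144). refcount(pp2)=1 -> write in place. 4 ppages; refcounts: pp0:1 pp1:1 pp2:1 pp3:1
Op 6: read(P0, v0) -> 15. No state change.
Op 7: write(P1, v1, 154). refcount(pp3)=1 -> write in place. 4 ppages; refcounts: pp0:1 pp1:1 pp2:1 pp3:1
Op 8: read(P0, v1) -> 19. No state change.
Op 9: read(P1, v1) -> 154. No state change.

yes yes no no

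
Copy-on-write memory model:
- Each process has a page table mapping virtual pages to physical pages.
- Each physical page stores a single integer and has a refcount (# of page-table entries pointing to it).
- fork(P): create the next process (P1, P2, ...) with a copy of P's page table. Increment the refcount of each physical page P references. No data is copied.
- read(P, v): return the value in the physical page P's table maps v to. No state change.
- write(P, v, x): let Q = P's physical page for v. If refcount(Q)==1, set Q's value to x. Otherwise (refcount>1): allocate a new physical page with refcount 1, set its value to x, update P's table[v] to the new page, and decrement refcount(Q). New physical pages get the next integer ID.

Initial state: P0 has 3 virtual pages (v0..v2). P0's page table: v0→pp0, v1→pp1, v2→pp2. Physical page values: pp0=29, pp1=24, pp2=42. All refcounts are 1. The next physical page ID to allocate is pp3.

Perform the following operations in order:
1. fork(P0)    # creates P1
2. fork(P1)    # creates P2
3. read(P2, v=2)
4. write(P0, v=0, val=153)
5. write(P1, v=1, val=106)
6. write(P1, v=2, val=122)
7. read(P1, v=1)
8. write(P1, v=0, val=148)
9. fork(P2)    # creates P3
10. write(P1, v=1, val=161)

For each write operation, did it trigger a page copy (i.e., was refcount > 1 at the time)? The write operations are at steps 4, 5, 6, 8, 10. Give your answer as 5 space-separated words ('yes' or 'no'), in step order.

Op 1: fork(P0) -> P1. 3 ppages; refcounts: pp0:2 pp1:2 pp2:2
Op 2: fork(P1) -> P2. 3 ppages; refcounts: pp0:3 pp1:3 pp2:3
Op 3: read(P2, v2) -> 42. No state change.
Op 4: write(P0, v0, 153). refcount(pp0)=3>1 -> COPY to pp3. 4 ppages; refcounts: pp0:2 pp1:3 pp2:3 pp3:1
Op 5: write(P1, v1, 106). refcount(pp1)=3>1 -> COPY to pp4. 5 ppages; refcounts: pp0:2 pp1:2 pp2:3 pp3:1 pp4:1
Op 6: write(P1, v2, 122). refcount(pp2)=3>1 -> COPY to pp5. 6 ppages; refcounts: pp0:2 pp1:2 pp2:2 pp3:1 pp4:1 pp5:1
Op 7: read(P1, v1) -> 106. No state change.
Op 8: write(P1, v0, 148). refcount(pp0)=2>1 -> COPY to pp6. 7 ppages; refcounts: pp0:1 pp1:2 pp2:2 pp3:1 pp4:1 pp5:1 pp6:1
Op 9: fork(P2) -> P3. 7 ppages; refcounts: pp0:2 pp1:3 pp2:3 pp3:1 pp4:1 pp5:1 pp6:1
Op 10: write(P1, v1, 161). refcount(pp4)=1 -> write in place. 7 ppages; refcounts: pp0:2 pp1:3 pp2:3 pp3:1 pp4:1 pp5:1 pp6:1

yes yes yes yes no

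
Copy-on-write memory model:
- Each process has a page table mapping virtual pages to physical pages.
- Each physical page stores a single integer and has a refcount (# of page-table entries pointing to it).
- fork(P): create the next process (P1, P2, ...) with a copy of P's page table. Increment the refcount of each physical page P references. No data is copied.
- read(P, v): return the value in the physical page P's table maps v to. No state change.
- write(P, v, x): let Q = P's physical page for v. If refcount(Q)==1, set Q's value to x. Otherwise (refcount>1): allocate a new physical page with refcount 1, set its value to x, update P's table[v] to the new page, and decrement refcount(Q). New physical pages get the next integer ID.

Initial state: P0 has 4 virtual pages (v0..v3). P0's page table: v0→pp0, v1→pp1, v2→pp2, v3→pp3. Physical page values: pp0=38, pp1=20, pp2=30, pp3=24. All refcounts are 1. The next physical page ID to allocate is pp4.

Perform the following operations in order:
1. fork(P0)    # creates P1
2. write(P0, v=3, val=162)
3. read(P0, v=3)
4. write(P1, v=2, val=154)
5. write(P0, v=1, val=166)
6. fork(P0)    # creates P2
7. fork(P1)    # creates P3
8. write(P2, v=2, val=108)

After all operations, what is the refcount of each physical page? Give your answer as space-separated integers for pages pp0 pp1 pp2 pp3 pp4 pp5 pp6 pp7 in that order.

Answer: 4 2 1 2 2 2 2 1

Derivation:
Op 1: fork(P0) -> P1. 4 ppages; refcounts: pp0:2 pp1:2 pp2:2 pp3:2
Op 2: write(P0, v3, 162). refcount(pp3)=2>1 -> COPY to pp4. 5 ppages; refcounts: pp0:2 pp1:2 pp2:2 pp3:1 pp4:1
Op 3: read(P0, v3) -> 162. No state change.
Op 4: write(P1, v2, 154). refcount(pp2)=2>1 -> COPY to pp5. 6 ppages; refcounts: pp0:2 pp1:2 pp2:1 pp3:1 pp4:1 pp5:1
Op 5: write(P0, v1, 166). refcount(pp1)=2>1 -> COPY to pp6. 7 ppages; refcounts: pp0:2 pp1:1 pp2:1 pp3:1 pp4:1 pp5:1 pp6:1
Op 6: fork(P0) -> P2. 7 ppages; refcounts: pp0:3 pp1:1 pp2:2 pp3:1 pp4:2 pp5:1 pp6:2
Op 7: fork(P1) -> P3. 7 ppages; refcounts: pp0:4 pp1:2 pp2:2 pp3:2 pp4:2 pp5:2 pp6:2
Op 8: write(P2, v2, 108). refcount(pp2)=2>1 -> COPY to pp7. 8 ppages; refcounts: pp0:4 pp1:2 pp2:1 pp3:2 pp4:2 pp5:2 pp6:2 pp7:1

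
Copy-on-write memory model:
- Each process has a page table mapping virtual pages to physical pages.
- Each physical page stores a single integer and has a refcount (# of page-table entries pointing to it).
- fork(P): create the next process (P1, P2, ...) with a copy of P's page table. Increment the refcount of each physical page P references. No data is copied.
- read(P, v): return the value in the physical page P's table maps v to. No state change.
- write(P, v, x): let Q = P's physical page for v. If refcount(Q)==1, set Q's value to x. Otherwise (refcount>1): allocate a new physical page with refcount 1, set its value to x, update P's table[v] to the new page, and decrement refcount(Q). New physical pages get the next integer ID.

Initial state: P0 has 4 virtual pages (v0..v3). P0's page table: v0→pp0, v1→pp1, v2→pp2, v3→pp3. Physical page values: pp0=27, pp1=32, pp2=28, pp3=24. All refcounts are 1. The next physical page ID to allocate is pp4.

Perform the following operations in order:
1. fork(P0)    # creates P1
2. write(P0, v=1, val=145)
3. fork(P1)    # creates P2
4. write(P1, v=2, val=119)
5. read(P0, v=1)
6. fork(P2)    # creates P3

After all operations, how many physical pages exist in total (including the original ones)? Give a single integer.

Op 1: fork(P0) -> P1. 4 ppages; refcounts: pp0:2 pp1:2 pp2:2 pp3:2
Op 2: write(P0, v1, 145). refcount(pp1)=2>1 -> COPY to pp4. 5 ppages; refcounts: pp0:2 pp1:1 pp2:2 pp3:2 pp4:1
Op 3: fork(P1) -> P2. 5 ppages; refcounts: pp0:3 pp1:2 pp2:3 pp3:3 pp4:1
Op 4: write(P1, v2, 119). refcount(pp2)=3>1 -> COPY to pp5. 6 ppages; refcounts: pp0:3 pp1:2 pp2:2 pp3:3 pp4:1 pp5:1
Op 5: read(P0, v1) -> 145. No state change.
Op 6: fork(P2) -> P3. 6 ppages; refcounts: pp0:4 pp1:3 pp2:3 pp3:4 pp4:1 pp5:1

Answer: 6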